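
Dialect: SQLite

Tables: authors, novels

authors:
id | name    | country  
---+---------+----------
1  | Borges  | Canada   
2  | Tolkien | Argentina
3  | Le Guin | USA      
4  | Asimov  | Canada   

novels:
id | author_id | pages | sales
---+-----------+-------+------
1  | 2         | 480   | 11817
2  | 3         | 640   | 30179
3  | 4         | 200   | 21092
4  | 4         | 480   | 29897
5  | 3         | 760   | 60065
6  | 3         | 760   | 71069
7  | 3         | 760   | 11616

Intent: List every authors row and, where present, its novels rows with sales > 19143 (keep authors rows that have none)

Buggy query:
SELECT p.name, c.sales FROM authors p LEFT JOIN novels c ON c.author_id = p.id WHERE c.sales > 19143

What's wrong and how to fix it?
Bug: Filtering c.sales in WHERE discards the NULL rows produced by LEFT JOIN, turning it into an inner join

Fix: Move the right-table condition into the ON clause so unmatched parents are kept

Corrected query:
SELECT p.name, c.sales FROM authors p LEFT JOIN novels c ON c.author_id = p.id AND c.sales > 19143

Result:
name    | sales
--------+------
Borges  | NULL 
Tolkien | NULL 
Le Guin | 30179
Le Guin | 60065
Le Guin | 71069
Asimov  | 21092
Asimov  | 29897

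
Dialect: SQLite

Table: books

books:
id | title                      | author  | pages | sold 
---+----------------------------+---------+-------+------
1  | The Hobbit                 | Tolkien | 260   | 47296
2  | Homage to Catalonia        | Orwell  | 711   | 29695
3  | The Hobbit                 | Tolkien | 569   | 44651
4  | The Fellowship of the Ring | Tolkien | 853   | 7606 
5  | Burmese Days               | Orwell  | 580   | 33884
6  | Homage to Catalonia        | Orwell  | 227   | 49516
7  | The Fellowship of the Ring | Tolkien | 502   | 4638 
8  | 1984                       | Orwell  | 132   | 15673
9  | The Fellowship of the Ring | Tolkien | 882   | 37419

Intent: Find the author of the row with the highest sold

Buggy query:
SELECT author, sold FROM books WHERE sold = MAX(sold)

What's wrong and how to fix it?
Bug: WHERE is evaluated per row; an aggregate over the whole table isn't defined there

Fix: Use a subquery: WHERE sold = (SELECT MAX(sold) FROM books)

Corrected query:
SELECT author, sold FROM books WHERE sold = (SELECT MAX(sold) FROM books)

Result:
author | sold 
-------+------
Orwell | 49516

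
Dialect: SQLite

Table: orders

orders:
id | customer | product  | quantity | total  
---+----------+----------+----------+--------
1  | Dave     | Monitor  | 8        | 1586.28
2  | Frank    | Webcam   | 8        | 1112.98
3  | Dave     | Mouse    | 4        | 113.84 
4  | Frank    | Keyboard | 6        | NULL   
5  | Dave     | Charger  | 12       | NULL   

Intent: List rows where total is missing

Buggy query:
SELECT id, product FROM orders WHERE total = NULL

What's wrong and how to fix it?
Bug: '= NULL' is always unknown in SQL three-valued logic, so no rows match

Fix: Use IS NULL to test for NULL

Corrected query:
SELECT id, product FROM orders WHERE total IS NULL

Result:
id | product 
---+---------
4  | Keyboard
5  | Charger 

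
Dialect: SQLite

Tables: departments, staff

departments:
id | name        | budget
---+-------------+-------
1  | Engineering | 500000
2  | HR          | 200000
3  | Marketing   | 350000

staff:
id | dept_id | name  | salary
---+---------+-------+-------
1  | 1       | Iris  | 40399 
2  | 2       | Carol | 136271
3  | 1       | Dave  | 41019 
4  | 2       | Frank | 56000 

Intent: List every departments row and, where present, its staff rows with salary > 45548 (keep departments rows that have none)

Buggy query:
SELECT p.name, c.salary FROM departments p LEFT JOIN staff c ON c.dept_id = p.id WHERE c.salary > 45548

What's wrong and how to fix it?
Bug: A WHERE condition on the right-hand table after LEFT JOIN drops unmatched parents

Fix: Put 'c.salary > 45548' in the JOIN's ON clause instead of WHERE

Corrected query:
SELECT p.name, c.salary FROM departments p LEFT JOIN staff c ON c.dept_id = p.id AND c.salary > 45548

Result:
name        | salary
------------+-------
Engineering | NULL  
HR          | 56000 
HR          | 136271
Marketing   | NULL  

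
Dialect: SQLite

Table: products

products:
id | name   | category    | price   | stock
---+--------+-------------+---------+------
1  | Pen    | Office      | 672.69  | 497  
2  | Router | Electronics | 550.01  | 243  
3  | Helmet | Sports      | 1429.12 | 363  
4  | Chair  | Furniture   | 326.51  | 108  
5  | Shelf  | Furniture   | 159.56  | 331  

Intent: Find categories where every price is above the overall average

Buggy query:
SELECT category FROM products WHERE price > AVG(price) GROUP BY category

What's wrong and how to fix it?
Bug: WHERE evaluates per row before aggregation, so AVG() is unavailable

Fix: Compute the overall average in a scalar subquery and compare each group's MIN against it in HAVING

Corrected query:
SELECT category FROM products GROUP BY category HAVING MIN(price) > (SELECT AVG(price) FROM products)

Result:
category
--------
Office  
Sports  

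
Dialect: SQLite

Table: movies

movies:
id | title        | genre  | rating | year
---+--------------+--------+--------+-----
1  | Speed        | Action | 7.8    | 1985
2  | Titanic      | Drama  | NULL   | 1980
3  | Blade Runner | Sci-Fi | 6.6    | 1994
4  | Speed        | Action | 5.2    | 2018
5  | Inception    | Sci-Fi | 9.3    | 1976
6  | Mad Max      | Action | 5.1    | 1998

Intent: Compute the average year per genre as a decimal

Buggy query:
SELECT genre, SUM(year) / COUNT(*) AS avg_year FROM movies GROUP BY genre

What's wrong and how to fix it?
Bug: SUM(year) and COUNT(*) are both integers; the division truncates the fractional part

Fix: Multiply by 1.0 (or CAST to REAL) to force floating-point division

Corrected query:
SELECT genre, SUM(year) * 1.0 / COUNT(*) AS avg_year FROM movies GROUP BY genre

Result:
genre  | avg_year   
-------+------------
Action | 2000.333333
Drama  | 1980       
Sci-Fi | 1985       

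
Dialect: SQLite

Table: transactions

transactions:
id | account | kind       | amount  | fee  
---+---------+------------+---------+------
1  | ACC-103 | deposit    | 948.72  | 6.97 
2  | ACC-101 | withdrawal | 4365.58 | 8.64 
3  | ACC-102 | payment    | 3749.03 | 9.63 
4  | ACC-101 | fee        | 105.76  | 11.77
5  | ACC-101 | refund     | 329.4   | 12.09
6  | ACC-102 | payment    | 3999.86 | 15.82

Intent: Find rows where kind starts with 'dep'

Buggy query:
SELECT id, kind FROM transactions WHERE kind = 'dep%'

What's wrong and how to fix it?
Bug: '=' compares the literal string including the % character; pattern matching needs LIKE

Fix: Use LIKE for wildcard pattern matching

Corrected query:
SELECT id, kind FROM transactions WHERE kind LIKE 'dep%'

Result:
id | kind   
---+--------
1  | deposit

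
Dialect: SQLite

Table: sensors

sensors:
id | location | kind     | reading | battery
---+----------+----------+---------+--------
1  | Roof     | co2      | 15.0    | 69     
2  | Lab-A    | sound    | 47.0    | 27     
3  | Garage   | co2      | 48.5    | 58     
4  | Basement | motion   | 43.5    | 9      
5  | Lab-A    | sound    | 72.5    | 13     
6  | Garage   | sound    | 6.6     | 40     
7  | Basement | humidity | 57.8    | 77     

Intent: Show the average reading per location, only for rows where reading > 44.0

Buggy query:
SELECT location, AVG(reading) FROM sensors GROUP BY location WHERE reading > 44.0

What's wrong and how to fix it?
Bug: WHERE cannot follow GROUP BY

Fix: Move the WHERE clause before GROUP BY

Corrected query:
SELECT location, AVG(reading) FROM sensors WHERE reading > 44.0 GROUP BY location

Result:
location | AVG(reading)
---------+-------------
Basement | 57.8        
Garage   | 48.5        
Lab-A    | 59.75       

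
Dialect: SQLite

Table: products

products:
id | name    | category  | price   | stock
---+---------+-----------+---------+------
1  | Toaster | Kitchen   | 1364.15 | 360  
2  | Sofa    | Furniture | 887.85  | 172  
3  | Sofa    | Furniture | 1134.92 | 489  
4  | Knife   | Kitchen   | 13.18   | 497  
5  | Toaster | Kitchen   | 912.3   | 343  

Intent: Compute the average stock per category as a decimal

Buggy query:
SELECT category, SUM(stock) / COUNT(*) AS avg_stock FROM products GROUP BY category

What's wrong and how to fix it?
Bug: SUM(stock) and COUNT(*) are both integers; the division truncates the fractional part

Fix: Cast one side to REAL so the division keeps the fractional part

Corrected query:
SELECT category, SUM(stock) * 1.0 / COUNT(*) AS avg_stock FROM products GROUP BY category

Result:
category  | avg_stock
----------+----------
Furniture | 330.5    
Kitchen   | 400      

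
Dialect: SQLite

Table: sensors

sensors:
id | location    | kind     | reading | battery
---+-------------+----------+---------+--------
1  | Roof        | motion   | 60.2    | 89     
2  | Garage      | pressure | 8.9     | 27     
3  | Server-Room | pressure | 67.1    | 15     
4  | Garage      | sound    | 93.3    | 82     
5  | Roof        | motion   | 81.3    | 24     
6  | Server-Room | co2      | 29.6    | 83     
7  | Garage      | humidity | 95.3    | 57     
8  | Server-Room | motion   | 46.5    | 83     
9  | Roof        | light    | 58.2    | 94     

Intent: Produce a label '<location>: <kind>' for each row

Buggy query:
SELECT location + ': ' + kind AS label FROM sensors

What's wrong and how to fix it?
Bug: SQLite uses || for string concatenation; + coerces text to numbers (yielding 0)

Fix: Replace + with || to concatenate text

Corrected query:
SELECT location || ': ' || kind AS label FROM sensors

Result:
label                
---------------------
Roof: motion         
Garage: pressure     
Server-Room: pressure
Garage: sound        
Roof: motion         
Server-Room: co2     
Garage: humidity     
Server-Room: motion  
Roof: light          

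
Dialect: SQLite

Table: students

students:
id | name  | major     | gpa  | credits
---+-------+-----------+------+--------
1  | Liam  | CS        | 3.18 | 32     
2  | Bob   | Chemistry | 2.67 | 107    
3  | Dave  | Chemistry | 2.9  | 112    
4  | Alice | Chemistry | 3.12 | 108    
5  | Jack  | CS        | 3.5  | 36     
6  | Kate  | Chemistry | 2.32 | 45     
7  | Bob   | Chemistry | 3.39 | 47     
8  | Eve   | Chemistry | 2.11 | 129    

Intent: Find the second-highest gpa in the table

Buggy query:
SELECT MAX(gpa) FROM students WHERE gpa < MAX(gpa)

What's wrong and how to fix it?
Bug: The inner MAX is an aggregate inside WHERE, which is not allowed

Fix: Put the inner MAX in a scalar subquery

Corrected query:
SELECT MAX(gpa) FROM students WHERE gpa < (SELECT MAX(gpa) FROM students)

Result:
MAX(gpa)
--------
3.39    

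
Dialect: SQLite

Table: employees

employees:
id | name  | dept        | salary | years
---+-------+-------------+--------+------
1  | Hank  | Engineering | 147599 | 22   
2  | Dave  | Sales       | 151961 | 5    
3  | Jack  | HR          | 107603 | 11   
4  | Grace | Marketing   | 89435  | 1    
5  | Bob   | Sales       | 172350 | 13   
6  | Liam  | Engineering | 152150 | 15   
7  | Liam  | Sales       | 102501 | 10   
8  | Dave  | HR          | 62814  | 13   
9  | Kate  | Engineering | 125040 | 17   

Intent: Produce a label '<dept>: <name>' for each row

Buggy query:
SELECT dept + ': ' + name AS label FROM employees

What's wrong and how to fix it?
Bug: SQLite uses || for string concatenation; + coerces text to numbers (yielding 0)

Fix: Replace + with || to concatenate text

Corrected query:
SELECT dept || ': ' || name AS label FROM employees

Result:
label            
-----------------
Engineering: Hank
Sales: Dave      
HR: Jack         
Marketing: Grace 
Sales: Bob       
Engineering: Liam
Sales: Liam      
HR: Dave         
Engineering: Kate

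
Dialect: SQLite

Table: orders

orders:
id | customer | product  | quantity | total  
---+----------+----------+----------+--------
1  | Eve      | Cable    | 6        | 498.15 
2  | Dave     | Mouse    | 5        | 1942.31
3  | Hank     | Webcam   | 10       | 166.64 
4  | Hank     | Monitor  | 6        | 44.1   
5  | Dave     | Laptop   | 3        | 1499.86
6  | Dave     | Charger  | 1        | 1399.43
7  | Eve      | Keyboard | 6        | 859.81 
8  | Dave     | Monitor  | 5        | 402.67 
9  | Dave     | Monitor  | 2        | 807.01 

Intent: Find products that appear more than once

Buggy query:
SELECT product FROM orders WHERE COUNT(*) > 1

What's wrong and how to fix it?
Bug: WHERE can't reference COUNT(*); aggregates are computed after WHERE

Fix: Group first, then use HAVING for the count condition

Corrected query:
SELECT product FROM orders GROUP BY product HAVING COUNT(*) > 1

Result:
product
-------
Monitor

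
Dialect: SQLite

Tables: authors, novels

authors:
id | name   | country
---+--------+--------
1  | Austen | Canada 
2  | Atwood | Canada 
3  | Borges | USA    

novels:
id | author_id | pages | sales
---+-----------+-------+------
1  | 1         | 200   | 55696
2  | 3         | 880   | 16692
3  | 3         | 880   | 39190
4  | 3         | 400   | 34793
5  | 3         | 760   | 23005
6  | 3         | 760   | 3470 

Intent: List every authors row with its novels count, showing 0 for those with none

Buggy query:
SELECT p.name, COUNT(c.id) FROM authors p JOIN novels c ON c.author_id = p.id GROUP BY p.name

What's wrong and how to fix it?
Bug: An inner join excludes parents with zero children

Fix: Switch to LEFT JOIN to retain unmatched parent rows

Corrected query:
SELECT p.name, COUNT(c.id) FROM authors p LEFT JOIN novels c ON c.author_id = p.id GROUP BY p.name

Result:
name   | COUNT(c.id)
-------+------------
Atwood | 0          
Austen | 1          
Borges | 5          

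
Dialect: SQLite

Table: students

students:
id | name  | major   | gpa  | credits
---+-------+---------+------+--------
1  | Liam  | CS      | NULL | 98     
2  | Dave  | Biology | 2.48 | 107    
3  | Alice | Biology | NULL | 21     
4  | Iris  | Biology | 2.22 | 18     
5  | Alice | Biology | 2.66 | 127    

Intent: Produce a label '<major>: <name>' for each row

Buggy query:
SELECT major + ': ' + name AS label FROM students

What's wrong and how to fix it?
Bug: '+' is numeric addition; on text columns SQLite converts them to 0 instead of concatenating

Fix: Replace + with || to concatenate text

Corrected query:
SELECT major || ': ' || name AS label FROM students

Result:
label         
--------------
CS: Liam      
Biology: Dave 
Biology: Alice
Biology: Iris 
Biology: Alice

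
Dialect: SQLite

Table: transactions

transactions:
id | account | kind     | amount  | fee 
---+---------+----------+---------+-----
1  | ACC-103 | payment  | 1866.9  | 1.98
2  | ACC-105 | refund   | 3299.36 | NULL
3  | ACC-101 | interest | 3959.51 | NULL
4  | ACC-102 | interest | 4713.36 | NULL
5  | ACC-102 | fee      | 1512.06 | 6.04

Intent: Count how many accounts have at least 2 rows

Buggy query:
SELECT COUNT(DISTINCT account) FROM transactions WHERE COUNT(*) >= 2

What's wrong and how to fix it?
Bug: COUNT(*) cannot appear in WHERE; the per-group count doesn't exist yet

Fix: Group first with HAVING COUNT(*) >= 2, then COUNT the resulting groups

Corrected query:
SELECT COUNT(*) FROM (SELECT account FROM transactions GROUP BY account HAVING COUNT(*) >= 2)

Result:
COUNT(*)
--------
1       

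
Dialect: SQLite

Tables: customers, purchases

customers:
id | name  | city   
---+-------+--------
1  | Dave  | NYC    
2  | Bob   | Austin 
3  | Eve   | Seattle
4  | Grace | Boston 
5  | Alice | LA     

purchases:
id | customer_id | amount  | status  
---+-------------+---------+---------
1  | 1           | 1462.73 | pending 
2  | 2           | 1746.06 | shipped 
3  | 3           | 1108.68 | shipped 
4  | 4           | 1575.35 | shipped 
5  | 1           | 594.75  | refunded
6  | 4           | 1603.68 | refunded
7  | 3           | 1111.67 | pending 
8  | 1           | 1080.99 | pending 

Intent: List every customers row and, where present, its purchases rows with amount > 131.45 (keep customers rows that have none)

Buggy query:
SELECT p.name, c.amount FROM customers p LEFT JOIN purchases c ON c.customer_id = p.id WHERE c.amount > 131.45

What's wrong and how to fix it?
Bug: Filtering c.amount in WHERE discards the NULL rows produced by LEFT JOIN, turning it into an inner join

Fix: Put 'c.amount > 131.45' in the JOIN's ON clause instead of WHERE

Corrected query:
SELECT p.name, c.amount FROM customers p LEFT JOIN purchases c ON c.customer_id = p.id AND c.amount > 131.45

Result:
name  | amount 
------+--------
Dave  | 594.75 
Dave  | 1080.99
Dave  | 1462.73
Bob   | 1746.06
Eve   | 1108.68
Eve   | 1111.67
Grace | 1575.35
Grace | 1603.68
Alice | NULL   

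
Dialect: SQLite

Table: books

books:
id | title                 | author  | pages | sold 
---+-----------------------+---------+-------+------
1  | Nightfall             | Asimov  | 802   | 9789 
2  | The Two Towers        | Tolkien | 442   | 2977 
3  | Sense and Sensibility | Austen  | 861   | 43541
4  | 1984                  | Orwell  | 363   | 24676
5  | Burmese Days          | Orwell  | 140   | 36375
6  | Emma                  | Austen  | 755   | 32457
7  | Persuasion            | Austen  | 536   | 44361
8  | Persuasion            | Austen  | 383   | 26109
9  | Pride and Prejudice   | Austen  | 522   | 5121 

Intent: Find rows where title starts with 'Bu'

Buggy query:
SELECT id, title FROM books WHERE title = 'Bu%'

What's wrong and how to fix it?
Bug: '=' compares the literal string including the % character; pattern matching needs LIKE

Fix: Replace '=' with LIKE so 'Bu%' is treated as a pattern

Corrected query:
SELECT id, title FROM books WHERE title LIKE 'Bu%'

Result:
id | title       
---+-------------
5  | Burmese Days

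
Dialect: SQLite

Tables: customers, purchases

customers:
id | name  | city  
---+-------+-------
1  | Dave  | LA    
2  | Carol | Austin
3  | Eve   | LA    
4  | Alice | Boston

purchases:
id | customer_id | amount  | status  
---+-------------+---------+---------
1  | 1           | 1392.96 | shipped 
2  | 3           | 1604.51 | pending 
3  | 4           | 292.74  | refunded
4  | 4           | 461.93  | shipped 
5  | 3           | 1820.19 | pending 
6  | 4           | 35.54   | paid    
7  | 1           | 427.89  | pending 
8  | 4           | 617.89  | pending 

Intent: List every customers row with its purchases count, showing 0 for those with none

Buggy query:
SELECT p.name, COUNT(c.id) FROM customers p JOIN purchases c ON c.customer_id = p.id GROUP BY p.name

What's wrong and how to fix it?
Bug: INNER JOIN drops customers rows that have no matching purchases rows

Fix: Switch to LEFT JOIN to retain unmatched parent rows

Corrected query:
SELECT p.name, COUNT(c.id) FROM customers p LEFT JOIN purchases c ON c.customer_id = p.id GROUP BY p.name

Result:
name  | COUNT(c.id)
------+------------
Alice | 4          
Carol | 0          
Dave  | 2          
Eve   | 2          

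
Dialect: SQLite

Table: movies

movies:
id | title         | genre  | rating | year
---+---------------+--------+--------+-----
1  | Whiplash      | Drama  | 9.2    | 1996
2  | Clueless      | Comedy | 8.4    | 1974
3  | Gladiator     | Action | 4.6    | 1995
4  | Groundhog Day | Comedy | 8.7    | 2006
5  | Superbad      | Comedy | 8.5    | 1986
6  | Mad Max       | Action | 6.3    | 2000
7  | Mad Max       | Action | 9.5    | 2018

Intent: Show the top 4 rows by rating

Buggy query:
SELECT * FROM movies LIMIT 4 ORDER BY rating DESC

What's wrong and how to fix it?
Bug: ORDER BY cannot follow LIMIT; LIMIT is the final clause

Fix: Sort with ORDER BY, then apply LIMIT

Corrected query:
SELECT * FROM movies ORDER BY rating DESC LIMIT 4

Result:
id | title         | genre  | rating | year
---+---------------+--------+--------+-----
7  | Mad Max       | Action | 9.5    | 2018
1  | Whiplash      | Drama  | 9.2    | 1996
4  | Groundhog Day | Comedy | 8.7    | 2006
5  | Superbad      | Comedy | 8.5    | 1986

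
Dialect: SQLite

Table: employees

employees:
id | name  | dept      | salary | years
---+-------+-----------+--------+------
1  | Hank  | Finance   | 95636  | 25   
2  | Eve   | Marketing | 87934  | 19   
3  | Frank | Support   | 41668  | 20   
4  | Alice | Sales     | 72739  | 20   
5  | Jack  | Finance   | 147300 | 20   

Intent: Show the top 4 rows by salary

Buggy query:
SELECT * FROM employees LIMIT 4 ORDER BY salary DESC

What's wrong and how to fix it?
Bug: LIMIT must come after ORDER BY

Fix: Sort with ORDER BY, then apply LIMIT

Corrected query:
SELECT * FROM employees ORDER BY salary DESC LIMIT 4

Result:
id | name  | dept      | salary | years
---+-------+-----------+--------+------
5  | Jack  | Finance   | 147300 | 20   
1  | Hank  | Finance   | 95636  | 25   
2  | Eve   | Marketing | 87934  | 19   
4  | Alice | Sales     | 72739  | 20   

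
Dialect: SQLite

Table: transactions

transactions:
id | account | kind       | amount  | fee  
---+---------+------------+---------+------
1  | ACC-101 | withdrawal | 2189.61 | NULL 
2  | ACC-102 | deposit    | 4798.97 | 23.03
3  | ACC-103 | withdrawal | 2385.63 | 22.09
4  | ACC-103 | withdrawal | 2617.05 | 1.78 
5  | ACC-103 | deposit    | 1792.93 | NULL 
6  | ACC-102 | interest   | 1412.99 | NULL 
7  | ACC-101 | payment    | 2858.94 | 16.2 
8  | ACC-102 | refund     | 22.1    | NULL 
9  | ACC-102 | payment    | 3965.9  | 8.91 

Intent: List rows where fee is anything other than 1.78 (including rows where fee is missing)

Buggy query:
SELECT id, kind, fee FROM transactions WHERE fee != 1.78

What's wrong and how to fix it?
Bug: 'fee != 1.78' is unknown when fee is NULL, so NULL rows are silently excluded

Fix: Handle NULL separately with IS NULL alongside the inequality

Corrected query:
SELECT id, kind, fee FROM transactions WHERE fee != 1.78 OR fee IS NULL

Result:
id | kind       | fee  
---+------------+------
1  | withdrawal | NULL 
2  | deposit    | 23.03
3  | withdrawal | 22.09
5  | deposit    | NULL 
6  | interest   | NULL 
7  | payment    | 16.2 
8  | refund     | NULL 
9  | payment    | 8.91 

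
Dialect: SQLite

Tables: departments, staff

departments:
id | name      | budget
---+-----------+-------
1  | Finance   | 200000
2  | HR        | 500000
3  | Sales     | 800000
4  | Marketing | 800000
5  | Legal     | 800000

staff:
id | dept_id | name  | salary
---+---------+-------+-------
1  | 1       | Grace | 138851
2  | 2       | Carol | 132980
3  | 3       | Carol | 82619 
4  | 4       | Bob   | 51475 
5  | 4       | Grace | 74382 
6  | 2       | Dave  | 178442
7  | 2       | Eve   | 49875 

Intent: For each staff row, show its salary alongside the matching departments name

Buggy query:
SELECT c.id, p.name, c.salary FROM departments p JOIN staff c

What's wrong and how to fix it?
Bug: JOIN with no ON clause produces a cartesian product; every staff row pairs with every departments row

Fix: Add ON c.dept_id = p.id to the JOIN

Corrected query:
SELECT c.id, p.name, c.salary FROM departments p JOIN staff c ON c.dept_id = p.id

Result:
id | name      | salary
---+-----------+-------
1  | Finance   | 138851
2  | HR        | 132980
3  | Sales     | 82619 
4  | Marketing | 51475 
5  | Marketing | 74382 
6  | HR        | 178442
7  | HR        | 49875 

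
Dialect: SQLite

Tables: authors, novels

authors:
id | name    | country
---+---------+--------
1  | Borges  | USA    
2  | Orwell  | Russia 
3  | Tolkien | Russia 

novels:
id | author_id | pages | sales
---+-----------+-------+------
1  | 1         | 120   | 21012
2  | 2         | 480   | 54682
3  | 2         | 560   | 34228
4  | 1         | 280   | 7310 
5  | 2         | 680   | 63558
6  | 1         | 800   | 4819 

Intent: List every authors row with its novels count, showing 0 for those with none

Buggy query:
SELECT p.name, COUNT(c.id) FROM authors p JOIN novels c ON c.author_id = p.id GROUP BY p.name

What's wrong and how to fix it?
Bug: An inner join excludes parents with zero children

Fix: Switch to LEFT JOIN to retain unmatched parent rows

Corrected query:
SELECT p.name, COUNT(c.id) FROM authors p LEFT JOIN novels c ON c.author_id = p.id GROUP BY p.name

Result:
name    | COUNT(c.id)
--------+------------
Borges  | 3          
Orwell  | 3          
Tolkien | 0          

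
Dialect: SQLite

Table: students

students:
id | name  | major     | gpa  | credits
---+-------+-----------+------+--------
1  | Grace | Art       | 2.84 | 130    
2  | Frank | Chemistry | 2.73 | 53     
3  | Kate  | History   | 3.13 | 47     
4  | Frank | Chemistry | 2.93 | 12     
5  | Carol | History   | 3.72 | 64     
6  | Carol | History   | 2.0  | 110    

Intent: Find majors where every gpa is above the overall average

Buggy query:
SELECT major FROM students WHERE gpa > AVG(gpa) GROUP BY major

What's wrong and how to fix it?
Bug: AVG() is an aggregate; it can't sit directly in WHERE

Fix: Use a subquery for AVG and a HAVING MIN(...) filter so the condition holds for every row in the group

Corrected query:
SELECT major FROM students GROUP BY major HAVING MIN(gpa) > (SELECT AVG(gpa) FROM students)

Result:
(no rows)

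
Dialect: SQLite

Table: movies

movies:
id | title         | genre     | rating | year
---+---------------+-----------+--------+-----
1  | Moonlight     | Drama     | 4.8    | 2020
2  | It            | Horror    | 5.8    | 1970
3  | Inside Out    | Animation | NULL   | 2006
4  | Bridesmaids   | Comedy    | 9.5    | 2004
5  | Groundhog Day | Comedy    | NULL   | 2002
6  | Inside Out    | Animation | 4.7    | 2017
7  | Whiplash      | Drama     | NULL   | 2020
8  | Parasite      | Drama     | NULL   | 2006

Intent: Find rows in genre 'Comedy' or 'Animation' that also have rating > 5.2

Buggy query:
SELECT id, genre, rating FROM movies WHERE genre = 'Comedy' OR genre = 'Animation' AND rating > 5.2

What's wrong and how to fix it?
Bug: Without parentheses, AND is evaluated before OR, so the rating filter only applies to the 'Animation' branch

Fix: Add parentheses around the OR so the AND applies to both alternatives

Corrected query:
SELECT id, genre, rating FROM movies WHERE (genre = 'Comedy' OR genre = 'Animation') AND rating > 5.2

Result:
id | genre  | rating
---+--------+-------
4  | Comedy | 9.5   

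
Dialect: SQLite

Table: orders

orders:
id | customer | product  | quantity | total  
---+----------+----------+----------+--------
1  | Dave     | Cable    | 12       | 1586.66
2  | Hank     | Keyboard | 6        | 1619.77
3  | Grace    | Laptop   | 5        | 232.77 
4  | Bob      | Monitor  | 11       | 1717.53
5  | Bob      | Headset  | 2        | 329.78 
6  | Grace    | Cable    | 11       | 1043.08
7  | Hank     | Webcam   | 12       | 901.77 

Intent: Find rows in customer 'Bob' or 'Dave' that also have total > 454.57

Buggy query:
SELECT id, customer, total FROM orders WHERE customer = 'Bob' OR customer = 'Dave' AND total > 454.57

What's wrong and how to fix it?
Bug: Without parentheses, AND is evaluated before OR, so the total filter only applies to the 'Dave' branch

Fix: Group the OR with parentheses (or use IN), then AND the threshold

Corrected query:
SELECT id, customer, total FROM orders WHERE (customer = 'Bob' OR customer = 'Dave') AND total > 454.57

Result:
id | customer | total  
---+----------+--------
1  | Dave     | 1586.66
4  | Bob      | 1717.53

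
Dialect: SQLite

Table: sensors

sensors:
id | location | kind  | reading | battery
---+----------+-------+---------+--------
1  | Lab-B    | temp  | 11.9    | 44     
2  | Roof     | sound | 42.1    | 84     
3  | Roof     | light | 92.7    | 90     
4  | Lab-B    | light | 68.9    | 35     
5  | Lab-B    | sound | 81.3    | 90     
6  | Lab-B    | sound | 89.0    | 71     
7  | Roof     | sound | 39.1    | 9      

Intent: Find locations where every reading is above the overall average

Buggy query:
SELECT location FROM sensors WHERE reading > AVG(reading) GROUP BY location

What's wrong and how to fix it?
Bug: WHERE evaluates per row before aggregation, so AVG() is unavailable

Fix: Compute the overall average in a scalar subquery and compare each group's MIN against it in HAVING

Corrected query:
SELECT location FROM sensors GROUP BY location HAVING MIN(reading) > (SELECT AVG(reading) FROM sensors)

Result:
(no rows)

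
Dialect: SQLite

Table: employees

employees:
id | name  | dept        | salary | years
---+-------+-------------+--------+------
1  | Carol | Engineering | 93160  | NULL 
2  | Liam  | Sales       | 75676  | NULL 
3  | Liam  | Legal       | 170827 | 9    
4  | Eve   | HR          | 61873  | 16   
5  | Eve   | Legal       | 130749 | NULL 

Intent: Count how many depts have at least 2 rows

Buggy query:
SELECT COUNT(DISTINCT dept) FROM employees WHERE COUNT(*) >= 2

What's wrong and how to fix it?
Bug: WHERE filters individual rows, not groups, so a group-level COUNT is invalid there

Fix: Use a subquery that GROUPs and filters with HAVING, then count its rows

Corrected query:
SELECT COUNT(*) FROM (SELECT dept FROM employees GROUP BY dept HAVING COUNT(*) >= 2)

Result:
COUNT(*)
--------
1       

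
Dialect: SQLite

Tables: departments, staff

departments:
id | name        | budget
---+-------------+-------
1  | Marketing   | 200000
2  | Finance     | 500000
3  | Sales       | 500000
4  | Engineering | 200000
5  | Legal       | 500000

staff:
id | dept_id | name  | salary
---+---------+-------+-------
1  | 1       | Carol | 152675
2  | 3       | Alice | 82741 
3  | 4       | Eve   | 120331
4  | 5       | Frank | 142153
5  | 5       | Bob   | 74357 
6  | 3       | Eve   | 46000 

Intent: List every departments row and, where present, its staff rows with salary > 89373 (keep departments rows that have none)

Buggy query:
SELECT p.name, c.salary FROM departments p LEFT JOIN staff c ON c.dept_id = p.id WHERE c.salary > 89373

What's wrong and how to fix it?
Bug: Filtering c.salary in WHERE discards the NULL rows produced by LEFT JOIN, turning it into an inner join

Fix: Move the right-table condition into the ON clause so unmatched parents are kept

Corrected query:
SELECT p.name, c.salary FROM departments p LEFT JOIN staff c ON c.dept_id = p.id AND c.salary > 89373

Result:
name        | salary
------------+-------
Marketing   | 152675
Finance     | NULL  
Sales       | NULL  
Engineering | 120331
Legal       | 142153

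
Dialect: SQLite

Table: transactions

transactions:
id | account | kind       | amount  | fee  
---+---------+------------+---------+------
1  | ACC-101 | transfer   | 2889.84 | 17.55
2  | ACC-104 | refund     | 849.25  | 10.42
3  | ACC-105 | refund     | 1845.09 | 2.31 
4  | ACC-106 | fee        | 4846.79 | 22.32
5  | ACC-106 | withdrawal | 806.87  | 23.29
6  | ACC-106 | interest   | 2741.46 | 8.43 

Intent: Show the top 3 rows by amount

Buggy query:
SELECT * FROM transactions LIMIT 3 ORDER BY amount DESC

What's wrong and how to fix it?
Bug: LIMIT must come after ORDER BY

Fix: Swap the clauses: ORDER BY first, then LIMIT

Corrected query:
SELECT * FROM transactions ORDER BY amount DESC LIMIT 3

Result:
id | account | kind     | amount  | fee  
---+---------+----------+---------+------
4  | ACC-106 | fee      | 4846.79 | 22.32
1  | ACC-101 | transfer | 2889.84 | 17.55
6  | ACC-106 | interest | 2741.46 | 8.43 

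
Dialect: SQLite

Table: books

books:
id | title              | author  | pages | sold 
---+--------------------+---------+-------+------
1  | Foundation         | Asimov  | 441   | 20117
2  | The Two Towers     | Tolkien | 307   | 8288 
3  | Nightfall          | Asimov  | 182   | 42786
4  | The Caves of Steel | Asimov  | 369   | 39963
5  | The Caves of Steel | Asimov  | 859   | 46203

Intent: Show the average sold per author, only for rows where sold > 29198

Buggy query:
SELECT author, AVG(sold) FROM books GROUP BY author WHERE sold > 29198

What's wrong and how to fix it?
Bug: Row-level WHERE must come before GROUP BY in the clause order

Fix: Move the WHERE clause before GROUP BY

Corrected query:
SELECT author, AVG(sold) FROM books WHERE sold > 29198 GROUP BY author

Result:
author | AVG(sold)
-------+----------
Asimov | 42984    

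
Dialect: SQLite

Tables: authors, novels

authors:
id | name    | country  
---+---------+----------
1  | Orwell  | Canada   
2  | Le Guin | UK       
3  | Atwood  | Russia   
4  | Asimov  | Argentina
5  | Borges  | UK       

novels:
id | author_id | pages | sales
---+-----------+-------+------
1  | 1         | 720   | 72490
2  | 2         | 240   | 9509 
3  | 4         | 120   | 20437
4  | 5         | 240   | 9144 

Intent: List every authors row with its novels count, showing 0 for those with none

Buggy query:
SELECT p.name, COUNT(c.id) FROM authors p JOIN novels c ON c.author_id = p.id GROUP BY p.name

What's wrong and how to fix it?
Bug: INNER JOIN drops authors rows that have no matching novels rows

Fix: Switch to LEFT JOIN to retain unmatched parent rows

Corrected query:
SELECT p.name, COUNT(c.id) FROM authors p LEFT JOIN novels c ON c.author_id = p.id GROUP BY p.name

Result:
name    | COUNT(c.id)
--------+------------
Asimov  | 1          
Atwood  | 0          
Borges  | 1          
Le Guin | 1          
Orwell  | 1          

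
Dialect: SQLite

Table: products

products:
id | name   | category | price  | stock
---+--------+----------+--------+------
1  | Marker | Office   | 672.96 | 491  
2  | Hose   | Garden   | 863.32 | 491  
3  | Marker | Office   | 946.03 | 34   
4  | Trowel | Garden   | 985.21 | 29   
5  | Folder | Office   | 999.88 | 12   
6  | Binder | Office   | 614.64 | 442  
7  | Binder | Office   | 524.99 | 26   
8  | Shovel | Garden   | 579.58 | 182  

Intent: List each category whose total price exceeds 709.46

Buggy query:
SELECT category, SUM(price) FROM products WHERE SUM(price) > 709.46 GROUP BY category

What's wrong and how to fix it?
Bug: WHERE runs before GROUP BY, so aggregates aren't available there

Fix: Move the aggregate condition to a HAVING clause

Corrected query:
SELECT category, SUM(price) FROM products GROUP BY category HAVING SUM(price) > 709.46

Result:
category | SUM(price)
---------+-----------
Garden   | 2428.11   
Office   | 3758.5    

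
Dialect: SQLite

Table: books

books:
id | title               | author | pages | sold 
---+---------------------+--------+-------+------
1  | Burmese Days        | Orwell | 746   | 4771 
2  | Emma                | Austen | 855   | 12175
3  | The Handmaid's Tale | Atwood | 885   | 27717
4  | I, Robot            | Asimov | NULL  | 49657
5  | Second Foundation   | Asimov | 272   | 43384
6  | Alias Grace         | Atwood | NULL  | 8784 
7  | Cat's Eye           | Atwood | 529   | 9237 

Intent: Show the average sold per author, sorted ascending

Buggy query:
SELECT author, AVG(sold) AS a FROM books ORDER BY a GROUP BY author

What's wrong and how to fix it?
Bug: GROUP BY must precede ORDER BY

Fix: Reorder: SELECT … FROM … GROUP BY … ORDER BY …

Corrected query:
SELECT author, AVG(sold) AS a FROM books GROUP BY author ORDER BY a

Result:
author | a      
-------+--------
Orwell | 4771   
Austen | 12175  
Atwood | 15246  
Asimov | 46520.5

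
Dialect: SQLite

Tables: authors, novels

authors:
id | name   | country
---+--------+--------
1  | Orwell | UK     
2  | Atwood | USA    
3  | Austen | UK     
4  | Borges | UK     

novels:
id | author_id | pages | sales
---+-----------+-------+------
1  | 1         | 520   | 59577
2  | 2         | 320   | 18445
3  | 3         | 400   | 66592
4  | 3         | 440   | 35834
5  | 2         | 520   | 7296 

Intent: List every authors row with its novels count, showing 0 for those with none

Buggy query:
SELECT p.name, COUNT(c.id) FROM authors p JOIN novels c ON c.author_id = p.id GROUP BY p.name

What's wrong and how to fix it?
Bug: INNER JOIN drops authors rows that have no matching novels rows

Fix: Switch to LEFT JOIN to retain unmatched parent rows

Corrected query:
SELECT p.name, COUNT(c.id) FROM authors p LEFT JOIN novels c ON c.author_id = p.id GROUP BY p.name

Result:
name   | COUNT(c.id)
-------+------------
Atwood | 2          
Austen | 2          
Borges | 0          
Orwell | 1          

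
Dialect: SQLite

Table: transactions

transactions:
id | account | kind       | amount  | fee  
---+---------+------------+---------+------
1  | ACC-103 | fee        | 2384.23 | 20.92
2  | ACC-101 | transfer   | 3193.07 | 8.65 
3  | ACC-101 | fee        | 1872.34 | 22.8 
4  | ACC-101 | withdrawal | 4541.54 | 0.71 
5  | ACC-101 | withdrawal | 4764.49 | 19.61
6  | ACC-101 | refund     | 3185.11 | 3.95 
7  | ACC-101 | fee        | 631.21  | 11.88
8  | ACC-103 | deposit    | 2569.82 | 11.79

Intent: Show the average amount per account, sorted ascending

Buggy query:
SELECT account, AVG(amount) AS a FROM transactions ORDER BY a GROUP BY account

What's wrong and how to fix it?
Bug: ORDER BY appears before GROUP BY; SQL clause order requires GROUP BY first

Fix: Reorder: SELECT … FROM … GROUP BY … ORDER BY …

Corrected query:
SELECT account, AVG(amount) AS a FROM transactions GROUP BY account ORDER BY a

Result:
account | a          
--------+------------
ACC-103 | 2477.025   
ACC-101 | 3031.293333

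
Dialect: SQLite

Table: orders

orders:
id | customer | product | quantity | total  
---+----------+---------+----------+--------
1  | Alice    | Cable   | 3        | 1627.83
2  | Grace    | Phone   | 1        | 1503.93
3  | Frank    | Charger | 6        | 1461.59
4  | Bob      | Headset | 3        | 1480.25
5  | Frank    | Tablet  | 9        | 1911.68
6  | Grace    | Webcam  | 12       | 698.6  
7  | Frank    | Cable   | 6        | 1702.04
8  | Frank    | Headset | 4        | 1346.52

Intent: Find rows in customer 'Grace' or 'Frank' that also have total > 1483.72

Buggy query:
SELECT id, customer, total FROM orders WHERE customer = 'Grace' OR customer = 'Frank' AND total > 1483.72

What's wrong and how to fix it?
Bug: AND binds tighter than OR, so this parses as customer = 'Grace' OR (customer = 'Frank' AND total > 1483.72)

Fix: Group the OR with parentheses (or use IN), then AND the threshold

Corrected query:
SELECT id, customer, total FROM orders WHERE (customer = 'Grace' OR customer = 'Frank') AND total > 1483.72

Result:
id | customer | total  
---+----------+--------
2  | Grace    | 1503.93
5  | Frank    | 1911.68
7  | Frank    | 1702.04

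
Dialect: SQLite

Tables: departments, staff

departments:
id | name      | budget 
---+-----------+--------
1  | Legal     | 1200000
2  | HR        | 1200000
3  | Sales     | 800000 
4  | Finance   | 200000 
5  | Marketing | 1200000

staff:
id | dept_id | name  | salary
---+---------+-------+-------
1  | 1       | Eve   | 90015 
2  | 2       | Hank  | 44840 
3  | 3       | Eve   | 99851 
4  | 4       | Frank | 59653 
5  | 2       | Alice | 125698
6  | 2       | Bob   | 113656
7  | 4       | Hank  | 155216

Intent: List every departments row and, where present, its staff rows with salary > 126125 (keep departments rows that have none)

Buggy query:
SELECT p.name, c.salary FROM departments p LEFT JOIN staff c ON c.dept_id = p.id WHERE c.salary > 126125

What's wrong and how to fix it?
Bug: A WHERE condition on the right-hand table after LEFT JOIN drops unmatched parents

Fix: Put 'c.salary > 126125' in the JOIN's ON clause instead of WHERE

Corrected query:
SELECT p.name, c.salary FROM departments p LEFT JOIN staff c ON c.dept_id = p.id AND c.salary > 126125

Result:
name      | salary
----------+-------
Legal     | NULL  
HR        | NULL  
Sales     | NULL  
Finance   | 155216
Marketing | NULL  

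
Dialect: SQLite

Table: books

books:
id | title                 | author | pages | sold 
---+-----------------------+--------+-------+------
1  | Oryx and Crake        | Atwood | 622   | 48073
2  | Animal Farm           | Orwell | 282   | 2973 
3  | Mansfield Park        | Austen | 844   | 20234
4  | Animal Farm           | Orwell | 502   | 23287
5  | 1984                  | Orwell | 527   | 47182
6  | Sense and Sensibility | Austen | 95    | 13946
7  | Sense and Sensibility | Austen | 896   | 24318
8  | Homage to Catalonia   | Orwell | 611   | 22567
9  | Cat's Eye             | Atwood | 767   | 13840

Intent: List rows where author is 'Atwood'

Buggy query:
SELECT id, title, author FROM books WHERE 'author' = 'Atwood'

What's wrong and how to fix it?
Bug: 'author' in single quotes is a string literal, not the column; the comparison is literal-vs-literal and never true

Fix: Reference the column as author without single quotes

Corrected query:
SELECT id, title, author FROM books WHERE author = 'Atwood'

Result:
id | title          | author
---+----------------+-------
1  | Oryx and Crake | Atwood
9  | Cat's Eye      | Atwood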